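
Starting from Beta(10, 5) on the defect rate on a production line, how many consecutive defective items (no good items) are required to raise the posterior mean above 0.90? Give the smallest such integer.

After k defective items and 0 good items the posterior is Beta(10+k, 5), with mean (10+k)/(10+5+k).
Set (10+k)/(15+k) > 0.90 and solve: k > (0.90·15 − 10)/(1 − 0.90) = 35.000.
The smallest integer exceeding 35.000 is 36, and checking k=36: (46)/(51) = 0.9020 > 0.90.

k = 36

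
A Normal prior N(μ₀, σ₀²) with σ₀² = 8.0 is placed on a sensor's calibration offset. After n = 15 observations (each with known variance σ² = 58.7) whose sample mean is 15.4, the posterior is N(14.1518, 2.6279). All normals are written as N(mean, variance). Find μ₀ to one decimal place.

μ₀ = 11.6

With known observation variance, the Normal–Normal posterior has precision τ_n = τ₀ + n/σ² and mean μ_n = (τ₀μ₀ + (n/σ²)x̄)/τ_n.
Here τ₀ = 1/8.0 = 0.125000 and τ_data = 15/58.7 = 0.255537, so τ_n = 0.380537.
Rearranging for μ₀: μ₀ = (μ_n·τ_n − τ_data·x̄)/τ₀ = (14.1518·0.380537 − 0.255537·15.4) / 0.125000 = 1.450014/0.125000 ≈ 11.6.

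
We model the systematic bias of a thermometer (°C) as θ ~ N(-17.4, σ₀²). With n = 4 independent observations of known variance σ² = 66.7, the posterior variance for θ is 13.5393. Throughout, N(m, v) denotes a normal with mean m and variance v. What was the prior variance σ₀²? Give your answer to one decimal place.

σ₀² = 72.0

Posterior precision equals prior precision plus data precision: 1/σ_n² = 1/σ₀² + n/σ².
So 1/σ₀² = 1/13.5393 − 4/66.7 = 0.073859 − 0.059970 = 0.013889.
Hence σ₀² = 1/0.013889 ≈ 72.0.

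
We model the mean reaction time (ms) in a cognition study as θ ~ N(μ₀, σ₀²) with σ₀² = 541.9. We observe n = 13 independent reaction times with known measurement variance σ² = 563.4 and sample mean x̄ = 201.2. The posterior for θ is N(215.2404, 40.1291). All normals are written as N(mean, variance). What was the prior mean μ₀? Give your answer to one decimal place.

The posterior mean is a precision-weighted average: μ_n = (τ₀μ₀ + τ_data·x̄)/(τ₀+τ_data), with τ₀=1/σ₀² and τ_data=n/σ².
Here τ₀ = 1/541.9 = 0.001845 and τ_data = 13/563.4 = 0.023074, so τ_n = 0.024919.
Rearranging for μ₀: μ₀ = (μ_n·τ_n − τ_data·x̄)/τ₀ = (215.2404·0.024919 − 0.023074·201.2) / 0.001845 = 0.721087/0.001845 ≈ 390.8.

μ₀ = 390.8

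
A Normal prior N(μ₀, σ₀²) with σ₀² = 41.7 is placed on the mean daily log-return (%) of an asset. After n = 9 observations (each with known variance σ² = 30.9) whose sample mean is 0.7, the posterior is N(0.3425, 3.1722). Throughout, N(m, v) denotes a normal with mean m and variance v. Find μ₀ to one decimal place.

The posterior mean is a precision-weighted average: μ_n = (τ₀μ₀ + τ_data·x̄)/(τ₀+τ_data), with τ₀=1/σ₀² and τ_data=n/σ².
Here τ₀ = 1/41.7 = 0.023981 and τ_data = 9/30.9 = 0.291262, so τ_n = 0.315243.
Rearranging for μ₀: μ₀ = (μ_n·τ_n − τ_data·x̄)/τ₀ = (0.3425·0.315243 − 0.291262·0.7) / 0.023981 = -0.095913/0.023981 ≈ -4.0.

μ₀ = -4.0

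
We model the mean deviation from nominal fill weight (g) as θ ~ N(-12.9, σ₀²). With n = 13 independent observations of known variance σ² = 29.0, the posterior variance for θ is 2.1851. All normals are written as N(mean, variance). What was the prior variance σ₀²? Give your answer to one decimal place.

For the Normal–Normal model with known σ², precisions add: τ_n = τ₀ + n/σ².
So 1/σ₀² = 1/2.1851 − 13/29.0 = 0.457645 − 0.448276 = 0.009369.
Hence σ₀² = 1/0.009369 ≈ 106.7.

σ₀² = 106.7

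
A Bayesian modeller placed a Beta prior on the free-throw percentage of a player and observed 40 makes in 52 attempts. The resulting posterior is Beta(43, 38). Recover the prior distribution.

Under Beta–binomial conjugacy the posterior parameters are (α+s, β+f).
So α = 43 − 40 = 3 and β = 38 − 12 = 26.

Beta(3, 26)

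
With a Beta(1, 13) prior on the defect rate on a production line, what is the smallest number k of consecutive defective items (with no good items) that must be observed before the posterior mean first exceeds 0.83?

k = 63

After k defective items and 0 good items the posterior is Beta(1+k, 13), with mean (1+k)/(1+13+k).
Set (1+k)/(14+k) > 0.83 and solve: k > (0.83·14 − 1)/(1 − 0.83) = 62.471.
The smallest integer exceeding 62.471 is 63, and checking k=63: (64)/(77) = 0.8312 > 0.83.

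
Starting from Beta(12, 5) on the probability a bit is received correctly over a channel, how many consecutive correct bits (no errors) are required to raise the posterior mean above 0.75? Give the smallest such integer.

After k correct bits and 0 errors the posterior is Beta(12+k, 5), with mean (12+k)/(12+5+k).
Set (12+k)/(17+k) > 0.75 and solve: k > (0.75·17 − 12)/(1 − 0.75) = 3.000.
The smallest integer exceeding 3.000 is 4, and checking k=4: (16)/(21) = 0.7619 > 0.75.

k = 4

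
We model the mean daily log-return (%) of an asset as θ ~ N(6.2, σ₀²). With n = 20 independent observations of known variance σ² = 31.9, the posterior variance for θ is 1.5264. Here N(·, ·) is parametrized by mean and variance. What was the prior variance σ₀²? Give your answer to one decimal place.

σ₀² = 35.5

For the Normal–Normal model with known σ², precisions add: τ_n = τ₀ + n/σ².
So 1/σ₀² = 1/1.5264 − 20/31.9 = 0.655136 − 0.626959 = 0.028177.
Hence σ₀² = 1/0.028177 ≈ 35.5.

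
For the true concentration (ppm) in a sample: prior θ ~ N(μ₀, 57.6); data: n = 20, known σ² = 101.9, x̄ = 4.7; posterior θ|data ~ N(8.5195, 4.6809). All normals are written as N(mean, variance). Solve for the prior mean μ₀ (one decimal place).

The posterior mean is a precision-weighted average: μ_n = (τ₀μ₀ + τ_data·x̄)/(τ₀+τ_data), with τ₀=1/σ₀² and τ_data=n/σ².
Here τ₀ = 1/57.6 = 0.017361 and τ_data = 20/101.9 = 0.196271, so τ_n = 0.213632.
Rearranging for μ₀: μ₀ = (μ_n·τ_n − τ_data·x̄)/τ₀ = (8.5195·0.213632 − 0.196271·4.7) / 0.017361 = 0.897564/0.017361 ≈ 51.7.

μ₀ = 51.7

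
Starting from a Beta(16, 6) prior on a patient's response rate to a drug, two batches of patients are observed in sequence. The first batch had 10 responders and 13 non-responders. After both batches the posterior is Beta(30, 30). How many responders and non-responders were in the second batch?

Because Beta–binomial updating is additive in the counts, the combined data contributed (α_post−α_prior, β_post−β_prior) successes and failures.
Total across both batches: 30−16=14 responders, 30−6=24 non-responders.
Subtract the first batch: 14−10=4 responders and 24−13=11 non-responders.

4 responders and 11 non-responders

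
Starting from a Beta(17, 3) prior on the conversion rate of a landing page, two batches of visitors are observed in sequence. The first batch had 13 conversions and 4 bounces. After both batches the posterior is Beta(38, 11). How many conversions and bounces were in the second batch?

8 conversions and 4 bounces

Sequential conjugate updates are equivalent to a single update on the pooled data, so total successes = posterior α − prior α and total failures = posterior β − prior β.
Total across both batches: 38−17=21 conversions, 11−3=8 bounces.
Subtract the first batch: 21−13=8 conversions and 8−4=4 bounces.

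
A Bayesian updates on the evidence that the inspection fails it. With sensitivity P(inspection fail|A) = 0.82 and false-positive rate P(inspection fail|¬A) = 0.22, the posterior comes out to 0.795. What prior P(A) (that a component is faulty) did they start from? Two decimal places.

P(A) = 0.51

In odds form, posterior odds = prior odds × likelihood ratio, so prior odds = posterior odds ÷ LR.
Posterior odds = 0.795/(1−0.795) = 3.8780. LR = 0.82/0.22 = 3.7273.
Prior odds = 3.8780/3.7273 = 1.0404, so P(A) = 1.0404/(1+1.0404) ≈ 0.51.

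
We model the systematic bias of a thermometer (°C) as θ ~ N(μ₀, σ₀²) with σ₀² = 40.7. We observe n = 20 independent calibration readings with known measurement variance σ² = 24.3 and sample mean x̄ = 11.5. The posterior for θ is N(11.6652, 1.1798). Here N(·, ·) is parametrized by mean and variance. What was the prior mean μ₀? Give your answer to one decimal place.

μ₀ = 17.2

With known observation variance, the Normal–Normal posterior has precision τ_n = τ₀ + n/σ² and mean μ_n = (τ₀μ₀ + (n/σ²)x̄)/τ_n.
Here τ₀ = 1/40.7 = 0.024570 and τ_data = 20/24.3 = 0.823045, so τ_n = 0.847615.
Rearranging for μ₀: μ₀ = (μ_n·τ_n − τ_data·x̄)/τ₀ = (11.6652·0.847615 − 0.823045·11.5) / 0.024570 = 0.422581/0.024570 ≈ 17.2.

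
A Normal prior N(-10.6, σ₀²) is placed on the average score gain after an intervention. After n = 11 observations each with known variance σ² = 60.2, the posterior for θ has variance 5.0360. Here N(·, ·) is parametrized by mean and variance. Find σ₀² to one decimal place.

For the Normal–Normal model with known σ², precisions add: τ_n = τ₀ + n/σ².
So 1/σ₀² = 1/5.0360 − 11/60.2 = 0.198570 − 0.182724 = 0.015846.
Hence σ₀² = 1/0.015846 ≈ 63.1.

σ₀² = 63.1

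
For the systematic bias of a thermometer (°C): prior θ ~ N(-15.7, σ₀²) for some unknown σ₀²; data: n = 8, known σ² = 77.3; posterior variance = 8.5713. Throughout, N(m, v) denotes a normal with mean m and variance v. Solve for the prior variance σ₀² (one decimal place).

Posterior precision equals prior precision plus data precision: 1/σ_n² = 1/σ₀² + n/σ².
So 1/σ₀² = 1/8.5713 − 8/77.3 = 0.116668 − 0.103493 = 0.013175.
Hence σ₀² = 1/0.013175 ≈ 75.9.

σ₀² = 75.9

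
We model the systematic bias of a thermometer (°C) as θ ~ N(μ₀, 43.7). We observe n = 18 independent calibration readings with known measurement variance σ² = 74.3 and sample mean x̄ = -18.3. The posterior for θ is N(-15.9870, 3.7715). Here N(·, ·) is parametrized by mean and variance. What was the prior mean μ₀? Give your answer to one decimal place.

The posterior mean is a precision-weighted average: μ_n = (τ₀μ₀ + τ_data·x̄)/(τ₀+τ_data), with τ₀=1/σ₀² and τ_data=n/σ².
Here τ₀ = 1/43.7 = 0.022883 and τ_data = 18/74.3 = 0.242261, so τ_n = 0.265144.
Rearranging for μ₀: μ₀ = (μ_n·τ_n − τ_data·x̄)/τ₀ = (-15.9870·0.265144 − 0.242261·-18.3) / 0.022883 = 0.194519/0.022883 ≈ 8.5.

μ₀ = 8.5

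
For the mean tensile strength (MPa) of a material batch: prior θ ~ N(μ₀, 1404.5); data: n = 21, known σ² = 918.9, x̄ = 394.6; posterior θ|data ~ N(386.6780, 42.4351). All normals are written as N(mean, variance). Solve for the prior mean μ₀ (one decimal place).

With known observation variance, the Normal–Normal posterior has precision τ_n = τ₀ + n/σ² and mean μ_n = (τ₀μ₀ + (n/σ²)x̄)/τ_n.
Here τ₀ = 1/1404.5 = 0.000712 and τ_data = 21/918.9 = 0.022853, so τ_n = 0.023565.
Rearranging for μ₀: μ₀ = (μ_n·τ_n − τ_data·x̄)/τ₀ = (386.6780·0.023565 − 0.022853·394.6) / 0.000712 = 0.094273/0.000712 ≈ 132.4.

μ₀ = 132.4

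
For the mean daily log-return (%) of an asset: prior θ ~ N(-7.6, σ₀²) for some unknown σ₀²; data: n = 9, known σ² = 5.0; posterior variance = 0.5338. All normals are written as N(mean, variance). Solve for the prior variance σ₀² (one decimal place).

σ₀² = 13.6

Posterior precision equals prior precision plus data precision: 1/σ_n² = 1/σ₀² + n/σ².
So 1/σ₀² = 1/0.5338 − 9/5.0 = 1.873361 − 1.800000 = 0.073361.
Hence σ₀² = 1/0.073361 ≈ 13.6.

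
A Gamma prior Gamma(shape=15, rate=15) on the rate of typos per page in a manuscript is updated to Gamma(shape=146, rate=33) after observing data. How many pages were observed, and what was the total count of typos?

n = 18 pages with total 131 typos

Gamma–Poisson conjugacy: posterior shape = α + Σxᵢ, posterior rate = β + n.
Matching: Σxᵢ = 146 − 15 = 131 and n = 33 − 15 = 18.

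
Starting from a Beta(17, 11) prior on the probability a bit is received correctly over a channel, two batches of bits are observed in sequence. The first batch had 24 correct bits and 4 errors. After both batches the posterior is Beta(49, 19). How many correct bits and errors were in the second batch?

Because Beta–binomial updating is additive in the counts, the combined data contributed (α_post−α_prior, β_post−β_prior) successes and failures.
Total across both batches: 49−17=32 correct bits, 19−11=8 errors.
Subtract the first batch: 32−24=8 correct bits and 8−4=4 errors.

8 correct bits and 4 errors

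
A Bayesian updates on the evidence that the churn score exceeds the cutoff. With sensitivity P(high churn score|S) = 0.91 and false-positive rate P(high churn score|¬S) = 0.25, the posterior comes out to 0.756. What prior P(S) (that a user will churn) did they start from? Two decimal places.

Bayes' rule in odds form gives O(S|E) = O(S)·[P(E|S)/P(E|¬S)], hence O(S) = O(S|E)/LR.
Posterior odds = 0.756/(1−0.756) = 3.0984. LR = 0.91/0.25 = 3.6400.
Prior odds = 3.0984/3.6400 = 0.8512, so P(S) = 0.8512/(1+0.8512) ≈ 0.46.

P(S) = 0.46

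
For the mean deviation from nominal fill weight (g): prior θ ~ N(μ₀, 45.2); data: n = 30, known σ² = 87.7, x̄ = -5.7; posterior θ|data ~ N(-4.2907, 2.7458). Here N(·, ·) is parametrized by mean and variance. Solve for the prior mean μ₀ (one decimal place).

The posterior mean is a precision-weighted average: μ_n = (τ₀μ₀ + τ_data·x̄)/(τ₀+τ_data), with τ₀=1/σ₀² and τ_data=n/σ².
Here τ₀ = 1/45.2 = 0.022124 and τ_data = 30/87.7 = 0.342075, so τ_n = 0.364199.
Rearranging for μ₀: μ₀ = (μ_n·τ_n − τ_data·x̄)/τ₀ = (-4.2907·0.364199 − 0.342075·-5.7) / 0.022124 = 0.387159/0.022124 ≈ 17.5.

μ₀ = 17.5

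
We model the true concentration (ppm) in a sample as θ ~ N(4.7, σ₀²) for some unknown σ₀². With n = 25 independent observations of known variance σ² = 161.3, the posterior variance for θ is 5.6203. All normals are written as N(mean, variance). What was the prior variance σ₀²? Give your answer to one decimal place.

Posterior precision equals prior precision plus data precision: 1/σ_n² = 1/σ₀² + n/σ².
So 1/σ₀² = 1/5.6203 − 25/161.3 = 0.177926 − 0.154991 = 0.022935.
Hence σ₀² = 1/0.022935 ≈ 43.6.

σ₀² = 43.6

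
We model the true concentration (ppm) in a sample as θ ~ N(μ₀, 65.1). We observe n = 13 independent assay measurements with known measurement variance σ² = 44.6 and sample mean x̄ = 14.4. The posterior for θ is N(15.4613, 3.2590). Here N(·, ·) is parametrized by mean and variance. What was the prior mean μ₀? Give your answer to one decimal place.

μ₀ = 35.6

The posterior mean is a precision-weighted average: μ_n = (τ₀μ₀ + τ_data·x̄)/(τ₀+τ_data), with τ₀=1/σ₀² and τ_data=n/σ².
Here τ₀ = 1/65.1 = 0.015361 and τ_data = 13/44.6 = 0.291480, so τ_n = 0.306841.
Rearranging for μ₀: μ₀ = (μ_n·τ_n − τ_data·x̄)/τ₀ = (15.4613·0.306841 − 0.291480·14.4) / 0.015361 = 0.546849/0.015361 ≈ 35.6.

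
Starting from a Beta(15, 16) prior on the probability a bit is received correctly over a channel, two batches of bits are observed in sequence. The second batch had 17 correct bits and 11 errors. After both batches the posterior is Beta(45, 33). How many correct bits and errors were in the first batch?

13 correct bits and 6 errors

Sequential conjugate updates are equivalent to a single update on the pooled data, so total successes = posterior α − prior α and total failures = posterior β − prior β.
Total across both batches: 45−15=30 correct bits, 33−16=17 errors.
Subtract the second batch: 30−17=13 correct bits and 17−11=6 errors.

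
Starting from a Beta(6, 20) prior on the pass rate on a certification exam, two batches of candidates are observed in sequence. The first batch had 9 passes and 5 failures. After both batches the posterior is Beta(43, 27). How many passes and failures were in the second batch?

Sequential conjugate updates are equivalent to a single update on the pooled data, so total successes = posterior α − prior α and total failures = posterior β − prior β.
Total across both batches: 43−6=37 passes, 27−20=7 failures.
Subtract the first batch: 37−9=28 passes and 7−5=2 failures.

28 passes and 2 failures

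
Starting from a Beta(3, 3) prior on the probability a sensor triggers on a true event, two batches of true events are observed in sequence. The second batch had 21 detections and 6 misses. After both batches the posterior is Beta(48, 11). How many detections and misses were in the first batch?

24 detections and 2 misses

Sequential conjugate updates are equivalent to a single update on the pooled data, so total successes = posterior α − prior α and total failures = posterior β − prior β.
Total across both batches: 48−3=45 detections, 11−3=8 misses.
Subtract the second batch: 45−21=24 detections and 8−6=2 misses.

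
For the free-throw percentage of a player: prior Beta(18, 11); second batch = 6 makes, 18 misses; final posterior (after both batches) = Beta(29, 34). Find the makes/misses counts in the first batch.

Because Beta–binomial updating is additive in the counts, the combined data contributed (α_post−α_prior, β_post−β_prior) successes and failures.
Total across both batches: 29−18=11 makes, 34−11=23 misses.
Subtract the second batch: 11−6=5 makes and 23−18=5 misses.

5 makes and 5 misses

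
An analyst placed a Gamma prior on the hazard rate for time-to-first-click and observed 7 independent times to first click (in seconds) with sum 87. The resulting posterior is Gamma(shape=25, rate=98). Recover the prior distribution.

Gamma(shape=18, rate=11)

For an exponential likelihood with a Gamma(α, β) prior on the rate, n observations with total T give posterior Gamma(α+n, β+T).
So α = 25 − 7 = 18 and β = 98 − 87 = 11.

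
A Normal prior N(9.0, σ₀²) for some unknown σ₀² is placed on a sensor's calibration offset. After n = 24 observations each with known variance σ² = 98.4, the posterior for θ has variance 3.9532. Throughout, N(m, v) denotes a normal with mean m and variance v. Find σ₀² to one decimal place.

Posterior precision equals prior precision plus data precision: 1/σ_n² = 1/σ₀² + n/σ².
So 1/σ₀² = 1/3.9532 − 24/98.4 = 0.252960 − 0.243902 = 0.009058.
Hence σ₀² = 1/0.009058 ≈ 110.4.

σ₀² = 110.4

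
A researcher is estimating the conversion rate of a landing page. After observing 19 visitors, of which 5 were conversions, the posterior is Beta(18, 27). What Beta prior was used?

Beta is conjugate to the binomial likelihood: posterior = Beta(a+s, b+f).
So a = 18 − 5 = 13 and b = 27 − 14 = 13.

Beta(13, 13)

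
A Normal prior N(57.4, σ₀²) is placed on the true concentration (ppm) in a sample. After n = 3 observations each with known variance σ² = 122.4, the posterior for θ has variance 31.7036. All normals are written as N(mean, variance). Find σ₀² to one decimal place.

σ₀² = 142.2

For the Normal–Normal model with known σ², precisions add: τ_n = τ₀ + n/σ².
So 1/σ₀² = 1/31.7036 − 3/122.4 = 0.031542 − 0.024510 = 0.007032.
Hence σ₀² = 1/0.007032 ≈ 142.2.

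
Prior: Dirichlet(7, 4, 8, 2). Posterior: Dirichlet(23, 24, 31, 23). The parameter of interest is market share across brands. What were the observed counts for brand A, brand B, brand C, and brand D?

counts (16, 20, 23, 21)

For a Dirichlet(α) prior with multinomial counts c, the posterior is Dirichlet(α + c) componentwise.
Counts are posterior − prior componentwise: 23−7=16, 24−4=20, 31−8=23, 23−2=21.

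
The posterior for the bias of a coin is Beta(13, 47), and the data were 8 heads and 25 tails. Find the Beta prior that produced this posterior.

Beta is conjugate to the binomial likelihood: posterior = Beta(a+s, b+f).
So a = 13 − 8 = 5 and b = 47 − 25 = 22.

Beta(5, 22)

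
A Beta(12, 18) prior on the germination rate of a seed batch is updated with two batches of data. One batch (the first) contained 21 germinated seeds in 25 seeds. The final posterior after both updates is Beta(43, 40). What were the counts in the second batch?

Sequential conjugate updates are equivalent to a single update on the pooled data, so total successes = posterior α − prior α and total failures = posterior β − prior β.
Total across both batches: 43−12=31 germinated seeds, 40−18=22 non-germinating seeds.
Subtract the first batch: 31−21=10 germinated seeds and 22−4=18 non-germinating seeds.

10 germinated seeds and 18 non-germinating seeds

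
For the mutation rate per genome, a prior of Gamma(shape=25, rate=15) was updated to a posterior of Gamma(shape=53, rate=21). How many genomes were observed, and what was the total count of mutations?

n = 6 genomes with total 28 mutations

Gamma–Poisson conjugacy: posterior shape = α + Σxᵢ, posterior rate = β + n.
Matching: Σxᵢ = 53 − 25 = 28 and n = 21 − 15 = 6.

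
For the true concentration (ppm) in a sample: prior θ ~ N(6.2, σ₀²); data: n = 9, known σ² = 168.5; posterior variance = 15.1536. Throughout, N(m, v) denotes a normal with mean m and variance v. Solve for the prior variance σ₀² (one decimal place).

For the Normal–Normal model with known σ², precisions add: τ_n = τ₀ + n/σ².
So 1/σ₀² = 1/15.1536 − 9/168.5 = 0.065991 − 0.053412 = 0.012579.
Hence σ₀² = 1/0.012579 ≈ 79.5.

σ₀² = 79.5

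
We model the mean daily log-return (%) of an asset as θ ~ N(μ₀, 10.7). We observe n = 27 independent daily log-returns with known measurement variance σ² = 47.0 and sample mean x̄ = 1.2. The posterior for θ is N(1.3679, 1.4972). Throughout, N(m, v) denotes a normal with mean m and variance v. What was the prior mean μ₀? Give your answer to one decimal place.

The posterior mean is a precision-weighted average: μ_n = (τ₀μ₀ + τ_data·x̄)/(τ₀+τ_data), with τ₀=1/σ₀² and τ_data=n/σ².
Here τ₀ = 1/10.7 = 0.093458 and τ_data = 27/47.0 = 0.574468, so τ_n = 0.667926.
Rearranging for μ₀: μ₀ = (μ_n·τ_n − τ_data·x̄)/τ₀ = (1.3679·0.667926 − 0.574468·1.2) / 0.093458 = 0.224294/0.093458 ≈ 2.4.

μ₀ = 2.4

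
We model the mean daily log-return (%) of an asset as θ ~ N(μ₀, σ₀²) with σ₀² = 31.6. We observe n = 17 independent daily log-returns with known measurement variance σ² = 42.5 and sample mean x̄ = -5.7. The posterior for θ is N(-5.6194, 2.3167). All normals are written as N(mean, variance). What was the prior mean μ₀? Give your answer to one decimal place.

μ₀ = -4.6

With known observation variance, the Normal–Normal posterior has precision τ_n = τ₀ + n/σ² and mean μ_n = (τ₀μ₀ + (n/σ²)x̄)/τ_n.
Here τ₀ = 1/31.6 = 0.031646 and τ_data = 17/42.5 = 0.400000, so τ_n = 0.431646.
Rearranging for μ₀: μ₀ = (μ_n·τ_n − τ_data·x̄)/τ₀ = (-5.6194·0.431646 − 0.400000·-5.7) / 0.031646 = -0.145592/0.031646 ≈ -4.6.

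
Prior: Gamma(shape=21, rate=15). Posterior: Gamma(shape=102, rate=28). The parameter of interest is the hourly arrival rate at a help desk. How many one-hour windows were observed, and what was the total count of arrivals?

n = 13 one-hour windows with total 81 arrivals

Gamma–Poisson conjugacy: posterior shape = α + Σxᵢ, posterior rate = β + n.
Matching: Σxᵢ = 102 − 21 = 81 and n = 28 − 15 = 13.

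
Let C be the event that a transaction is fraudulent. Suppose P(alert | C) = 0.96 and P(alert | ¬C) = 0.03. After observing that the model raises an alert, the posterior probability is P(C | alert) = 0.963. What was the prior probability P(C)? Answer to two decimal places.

P(C) = 0.45

Bayes' rule in odds form gives O(C|E) = O(C)·[P(E|C)/P(E|¬C)], hence O(C) = O(C|E)/LR.
Posterior odds = 0.963/(1−0.963) = 26.0270. LR = 0.96/0.03 = 32.0000.
Prior odds = 26.0270/32.0000 = 0.8133, so P(C) = 0.8133/(1+0.8133) ≈ 0.45.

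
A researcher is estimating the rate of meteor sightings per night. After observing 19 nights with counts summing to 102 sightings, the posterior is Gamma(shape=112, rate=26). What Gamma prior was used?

Gamma(shape=10, rate=7)

A Gamma(α, β) prior (rate parametrization) on a Poisson rate with n observations summing to S gives posterior Gamma(α+S, β+n).
So α = 112 − 102 = 10 and β = 26 − 19 = 7.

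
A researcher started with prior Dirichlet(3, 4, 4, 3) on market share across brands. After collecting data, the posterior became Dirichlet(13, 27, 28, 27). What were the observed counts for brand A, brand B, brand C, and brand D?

For a Dirichlet(α) prior with multinomial counts c, the posterior is Dirichlet(α + c) componentwise.
Counts are posterior − prior componentwise: 13−3=10, 27−4=23, 28−4=24, 27−3=24.

counts (10, 23, 24, 24)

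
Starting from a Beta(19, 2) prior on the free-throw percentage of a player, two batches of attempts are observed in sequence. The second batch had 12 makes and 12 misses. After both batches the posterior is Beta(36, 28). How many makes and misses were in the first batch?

Sequential conjugate updates are equivalent to a single update on the pooled data, so total successes = posterior α − prior α and total failures = posterior β − prior β.
Total across both batches: 36−19=17 makes, 28−2=26 misses.
Subtract the second batch: 17−12=5 makes and 26−12=14 misses.

5 makes and 14 misses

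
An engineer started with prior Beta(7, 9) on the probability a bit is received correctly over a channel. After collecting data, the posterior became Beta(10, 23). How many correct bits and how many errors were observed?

Beta is conjugate to the binomial likelihood: posterior = Beta(a+s, b+f).
Match parameters: s=10−7=3, f=23−9=14.

3 correct bits and 14 errors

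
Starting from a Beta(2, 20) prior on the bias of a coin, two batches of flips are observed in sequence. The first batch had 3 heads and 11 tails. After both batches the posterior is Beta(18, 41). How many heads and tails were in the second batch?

Sequential conjugate updates are equivalent to a single update on the pooled data, so total successes = posterior α − prior α and total failures = posterior β − prior β.
Total across both batches: 18−2=16 heads, 41−20=21 tails.
Subtract the first batch: 16−3=13 heads and 21−11=10 tails.

13 heads and 10 tails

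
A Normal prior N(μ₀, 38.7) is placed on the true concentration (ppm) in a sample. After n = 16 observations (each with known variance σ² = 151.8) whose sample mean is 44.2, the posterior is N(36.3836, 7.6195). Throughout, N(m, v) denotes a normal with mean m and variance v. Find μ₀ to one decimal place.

μ₀ = 4.5

The posterior mean is a precision-weighted average: μ_n = (τ₀μ₀ + τ_data·x̄)/(τ₀+τ_data), with τ₀=1/σ₀² and τ_data=n/σ².
Here τ₀ = 1/38.7 = 0.025840 and τ_data = 16/151.8 = 0.105402, so τ_n = 0.131242.
Rearranging for μ₀: μ₀ = (μ_n·τ_n − τ_data·x̄)/τ₀ = (36.3836·0.131242 − 0.105402·44.2) / 0.025840 = 0.116288/0.025840 ≈ 4.5.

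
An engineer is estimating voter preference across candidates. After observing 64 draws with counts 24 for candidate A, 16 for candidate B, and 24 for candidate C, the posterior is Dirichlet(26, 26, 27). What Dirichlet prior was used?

For a Dirichlet(α) prior with multinomial counts c, the posterior is Dirichlet(α + c) componentwise.
Subtract each count from the matching posterior parameter: 26−24=2, 26−16=10, 27−24=3.

Dirichlet(2, 10, 3)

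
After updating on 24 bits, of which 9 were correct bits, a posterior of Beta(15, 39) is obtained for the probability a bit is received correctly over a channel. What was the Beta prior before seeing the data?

Beta(6, 24)

A Beta(a, b) prior with s successes and f failures in binomial data gives a Beta(a+s, b+f) posterior.
So a = 15 − 9 = 6 and b = 39 − 15 = 24.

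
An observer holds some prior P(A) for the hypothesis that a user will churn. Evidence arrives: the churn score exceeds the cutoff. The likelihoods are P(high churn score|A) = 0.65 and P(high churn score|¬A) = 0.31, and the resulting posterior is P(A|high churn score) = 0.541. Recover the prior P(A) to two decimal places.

P(A) = 0.36

Bayes' rule in odds form gives O(A|E) = O(A)·[P(E|A)/P(E|¬A)], hence O(A) = O(A|E)/LR.
Posterior odds = 0.541/(1−0.541) = 1.1786. LR = 0.65/0.31 = 2.0968.
Prior odds = 1.1786/2.0968 = 0.5621, so P(A) = 0.5621/(1+0.5621) ≈ 0.36.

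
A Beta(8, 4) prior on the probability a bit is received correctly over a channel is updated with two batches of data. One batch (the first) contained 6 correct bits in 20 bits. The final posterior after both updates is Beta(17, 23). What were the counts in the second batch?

Because Beta–binomial updating is additive in the counts, the combined data contributed (α_post−α_prior, β_post−β_prior) successes and failures.
Total across both batches: 17−8=9 correct bits, 23−4=19 errors.
Subtract the first batch: 9−6=3 correct bits and 19−14=5 errors.

3 correct bits and 5 errors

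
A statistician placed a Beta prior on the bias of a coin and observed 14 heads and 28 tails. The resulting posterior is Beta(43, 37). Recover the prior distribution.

Under Beta–binomial conjugacy the posterior parameters are (α+s, β+f).
Subtract the data counts: 43−14=29, 37−28=9.

Beta(29, 9)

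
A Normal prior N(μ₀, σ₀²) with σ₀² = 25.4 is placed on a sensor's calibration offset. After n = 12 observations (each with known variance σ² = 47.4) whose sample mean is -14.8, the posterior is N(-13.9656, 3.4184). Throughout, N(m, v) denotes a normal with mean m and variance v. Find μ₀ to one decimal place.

μ₀ = -8.6

With known observation variance, the Normal–Normal posterior has precision τ_n = τ₀ + n/σ² and mean μ_n = (τ₀μ₀ + (n/σ²)x̄)/τ_n.
Here τ₀ = 1/25.4 = 0.039370 and τ_data = 12/47.4 = 0.253165, so τ_n = 0.292535.
Rearranging for μ₀: μ₀ = (μ_n·τ_n − τ_data·x̄)/τ₀ = (-13.9656·0.292535 − 0.253165·-14.8) / 0.039370 = -0.338585/0.039370 ≈ -8.6.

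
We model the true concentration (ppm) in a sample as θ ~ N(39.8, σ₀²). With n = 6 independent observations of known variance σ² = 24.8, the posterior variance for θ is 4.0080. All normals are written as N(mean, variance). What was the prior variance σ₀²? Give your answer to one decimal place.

σ₀² = 132.2

For the Normal–Normal model with known σ², precisions add: τ_n = τ₀ + n/σ².
So 1/σ₀² = 1/4.0080 − 6/24.8 = 0.249501 − 0.241935 = 0.007566.
Hence σ₀² = 1/0.007566 ≈ 132.2.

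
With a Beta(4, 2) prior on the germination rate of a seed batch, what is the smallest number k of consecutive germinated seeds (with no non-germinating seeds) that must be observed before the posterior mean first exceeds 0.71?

After k germinated seeds and 0 non-germinating seeds the posterior is Beta(4+k, 2), with mean (4+k)/(4+2+k).
Set (4+k)/(6+k) > 0.71 and solve: k > (0.71·6 − 4)/(1 − 0.71) = 0.897.
The smallest integer exceeding 0.897 is 1, and checking k=1: (5)/(7) = 0.7143 > 0.71.

k = 1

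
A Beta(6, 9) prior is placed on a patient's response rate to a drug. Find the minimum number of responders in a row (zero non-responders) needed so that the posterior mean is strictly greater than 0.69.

After k responders and 0 non-responders the posterior is Beta(6+k, 9), with mean (6+k)/(6+9+k).
Set (6+k)/(15+k) > 0.69 and solve: k > (0.69·15 − 6)/(1 − 0.69) = 14.032.
The smallest integer exceeding 14.032 is 15.

k = 15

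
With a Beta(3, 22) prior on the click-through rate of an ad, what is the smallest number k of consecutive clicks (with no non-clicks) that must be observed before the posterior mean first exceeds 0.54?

k = 23

After k clicks and 0 non-clicks the posterior is Beta(3+k, 22), with mean (3+k)/(3+22+k).
Set (3+k)/(25+k) > 0.54 and solve: k > (0.54·25 − 3)/(1 − 0.54) = 22.826.
The smallest integer exceeding 22.826 is 23, and checking k=23: (26)/(48) = 0.5417 > 0.54.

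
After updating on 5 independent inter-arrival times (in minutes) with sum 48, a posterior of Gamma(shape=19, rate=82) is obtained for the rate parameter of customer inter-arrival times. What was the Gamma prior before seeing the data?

Gamma–exponential conjugacy: posterior shape = α + n, posterior rate = β + Σtᵢ.
So α = 19 − 5 = 14 and β = 82 − 48 = 34.

Gamma(shape=14, rate=34)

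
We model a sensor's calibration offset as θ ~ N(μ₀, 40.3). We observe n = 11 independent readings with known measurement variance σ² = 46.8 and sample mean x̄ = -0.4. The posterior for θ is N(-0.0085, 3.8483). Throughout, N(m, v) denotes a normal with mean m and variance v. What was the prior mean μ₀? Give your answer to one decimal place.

With known observation variance, the Normal–Normal posterior has precision τ_n = τ₀ + n/σ² and mean μ_n = (τ₀μ₀ + (n/σ²)x̄)/τ_n.
Here τ₀ = 1/40.3 = 0.024814 and τ_data = 11/46.8 = 0.235043, so τ_n = 0.259857.
Rearranging for μ₀: μ₀ = (μ_n·τ_n − τ_data·x̄)/τ₀ = (-0.0085·0.259857 − 0.235043·-0.4) / 0.024814 = 0.091808/0.024814 ≈ 3.7.

μ₀ = 3.7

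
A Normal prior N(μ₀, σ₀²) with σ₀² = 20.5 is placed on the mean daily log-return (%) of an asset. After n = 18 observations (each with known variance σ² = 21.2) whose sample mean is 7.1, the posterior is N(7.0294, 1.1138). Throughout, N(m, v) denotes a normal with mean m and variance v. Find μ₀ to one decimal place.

μ₀ = 5.8

With known observation variance, the Normal–Normal posterior has precision τ_n = τ₀ + n/σ² and mean μ_n = (τ₀μ₀ + (n/σ²)x̄)/τ_n.
Here τ₀ = 1/20.5 = 0.048780 and τ_data = 18/21.2 = 0.849057, so τ_n = 0.897837.
Rearranging for μ₀: μ₀ = (μ_n·τ_n − τ_data·x̄)/τ₀ = (7.0294·0.897837 − 0.849057·7.1) / 0.048780 = 0.282951/0.048780 ≈ 5.8.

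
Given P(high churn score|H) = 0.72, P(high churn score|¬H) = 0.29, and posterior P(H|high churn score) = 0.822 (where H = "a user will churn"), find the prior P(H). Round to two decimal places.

In odds form, posterior odds = prior odds × likelihood ratio, so prior odds = posterior odds ÷ LR.
Posterior odds = 0.822/(1−0.822) = 4.6180. LR = 0.72/0.29 = 2.4828.
Prior odds = 4.6180/2.4828 = 1.8600, so P(H) = 1.8600/(1+1.8600) ≈ 0.65.

P(H) = 0.65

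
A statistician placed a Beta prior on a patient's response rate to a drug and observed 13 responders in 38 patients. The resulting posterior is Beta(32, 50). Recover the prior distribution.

Beta(19, 25)

Under Beta–binomial conjugacy the posterior parameters are (a+s, b+f).
So a = 32 − 13 = 19 and b = 50 − 25 = 25.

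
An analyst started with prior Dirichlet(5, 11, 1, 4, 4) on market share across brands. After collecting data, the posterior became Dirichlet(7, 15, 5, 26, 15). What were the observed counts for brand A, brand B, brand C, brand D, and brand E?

For a Dirichlet(α) prior with multinomial counts c, the posterior is Dirichlet(α + c) componentwise.
Counts are posterior − prior componentwise: 7−5=2, 15−11=4, 5−1=4, 26−4=22, 15−4=11.

counts (2, 4, 4, 22, 11)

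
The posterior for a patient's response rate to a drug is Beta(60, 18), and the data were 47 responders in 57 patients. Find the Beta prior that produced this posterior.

Beta(13, 8)

Beta is conjugate to the binomial likelihood: posterior = Beta(a+s, b+f).
Subtract the data counts: 60−47=13, 18−10=8.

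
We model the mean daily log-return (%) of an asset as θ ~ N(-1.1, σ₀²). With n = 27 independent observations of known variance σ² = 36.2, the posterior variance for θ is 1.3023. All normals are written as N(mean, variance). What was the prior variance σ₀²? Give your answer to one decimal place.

σ₀² = 45.4

For the Normal–Normal model with known σ², precisions add: τ_n = τ₀ + n/σ².
So 1/σ₀² = 1/1.3023 − 27/36.2 = 0.767872 − 0.745856 = 0.022016.
Hence σ₀² = 1/0.022016 ≈ 45.4.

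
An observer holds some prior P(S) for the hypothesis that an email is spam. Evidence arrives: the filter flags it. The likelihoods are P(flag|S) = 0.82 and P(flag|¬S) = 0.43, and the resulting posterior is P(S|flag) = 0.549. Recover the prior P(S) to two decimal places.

In odds form, posterior odds = prior odds × likelihood ratio, so prior odds = posterior odds ÷ LR.
Posterior odds = 0.549/(1−0.549) = 1.2173. LR = 0.82/0.43 = 1.9070.
Prior odds = 1.2173/1.9070 = 0.6383, so P(S) = 0.6383/(1+0.6383) ≈ 0.39.

P(S) = 0.39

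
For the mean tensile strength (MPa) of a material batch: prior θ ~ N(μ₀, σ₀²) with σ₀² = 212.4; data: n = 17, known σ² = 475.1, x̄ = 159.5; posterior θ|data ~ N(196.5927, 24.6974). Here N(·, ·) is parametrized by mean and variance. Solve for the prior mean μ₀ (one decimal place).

μ₀ = 478.5

The posterior mean is a precision-weighted average: μ_n = (τ₀μ₀ + τ_data·x̄)/(τ₀+τ_data), with τ₀=1/σ₀² and τ_data=n/σ².
Here τ₀ = 1/212.4 = 0.004708 and τ_data = 17/475.1 = 0.035782, so τ_n = 0.040490.
Rearranging for μ₀: μ₀ = (μ_n·τ_n − τ_data·x̄)/τ₀ = (196.5927·0.040490 − 0.035782·159.5) / 0.004708 = 2.252809/0.004708 ≈ 478.5.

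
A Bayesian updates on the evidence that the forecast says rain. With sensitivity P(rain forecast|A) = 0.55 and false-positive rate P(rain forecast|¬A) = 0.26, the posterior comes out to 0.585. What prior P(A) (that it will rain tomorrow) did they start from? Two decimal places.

Bayes' rule in odds form gives O(A|E) = O(A)·[P(E|A)/P(E|¬A)], hence O(A) = O(A|E)/LR.
Posterior odds = 0.585/(1−0.585) = 1.4096. LR = 0.55/0.26 = 2.1154.
Prior odds = 1.4096/2.1154 = 0.6664, so P(A) = 0.6664/(1+0.6664) ≈ 0.40.

P(A) = 0.40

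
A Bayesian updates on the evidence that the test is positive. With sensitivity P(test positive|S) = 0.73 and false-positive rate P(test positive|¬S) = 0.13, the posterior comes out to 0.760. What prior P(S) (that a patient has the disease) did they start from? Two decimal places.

Bayes' rule in odds form gives O(S|E) = O(S)·[P(E|S)/P(E|¬S)], hence O(S) = O(S|E)/LR.
Posterior odds = 0.760/(1−0.760) = 3.1667. LR = 0.73/0.13 = 5.6154.
Prior odds = 3.1667/5.6154 = 0.5639, so P(S) = 0.5639/(1+0.5639) ≈ 0.36.

P(S) = 0.36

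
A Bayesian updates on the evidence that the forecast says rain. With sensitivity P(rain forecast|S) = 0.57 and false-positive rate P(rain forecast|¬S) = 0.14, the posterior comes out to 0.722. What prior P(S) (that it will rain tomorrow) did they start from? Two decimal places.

Bayes' rule in odds form gives O(S|E) = O(S)·[P(E|S)/P(E|¬S)], hence O(S) = O(S|E)/LR.
Posterior odds = 0.722/(1−0.722) = 2.5971. LR = 0.57/0.14 = 4.0714.
Prior odds = 2.5971/4.0714 = 0.6379, so P(S) = 0.6379/(1+0.6379) ≈ 0.39.

P(S) = 0.39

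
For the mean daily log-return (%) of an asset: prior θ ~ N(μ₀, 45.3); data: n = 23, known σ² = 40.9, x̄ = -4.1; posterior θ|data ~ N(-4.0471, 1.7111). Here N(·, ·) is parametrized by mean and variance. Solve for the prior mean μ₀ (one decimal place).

The posterior mean is a precision-weighted average: μ_n = (τ₀μ₀ + τ_data·x̄)/(τ₀+τ_data), with τ₀=1/σ₀² and τ_data=n/σ².
Here τ₀ = 1/45.3 = 0.022075 and τ_data = 23/40.9 = 0.562347, so τ_n = 0.584422.
Rearranging for μ₀: μ₀ = (μ_n·τ_n − τ_data·x̄)/τ₀ = (-4.0471·0.584422 − 0.562347·-4.1) / 0.022075 = -0.059592/0.022075 ≈ -2.7.

μ₀ = -2.7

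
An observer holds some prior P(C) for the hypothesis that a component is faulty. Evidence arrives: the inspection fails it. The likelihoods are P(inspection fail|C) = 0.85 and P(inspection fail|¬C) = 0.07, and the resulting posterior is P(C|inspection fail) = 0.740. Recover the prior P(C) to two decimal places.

Bayes' rule in odds form gives O(C|E) = O(C)·[P(E|C)/P(E|¬C)], hence O(C) = O(C|E)/LR.
Posterior odds = 0.740/(1−0.740) = 2.8462. LR = 0.85/0.07 = 12.1429.
Prior odds = 2.8462/12.1429 = 0.2344, so P(C) = 0.2344/(1+0.2344) ≈ 0.19.

P(C) = 0.19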